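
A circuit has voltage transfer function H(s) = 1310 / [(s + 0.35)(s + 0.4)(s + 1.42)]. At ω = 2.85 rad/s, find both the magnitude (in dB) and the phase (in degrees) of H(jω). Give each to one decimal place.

|j2.85 + 0.35| = √(2.85² + 0.35²) = 2.871
|j2.85 + 0.4| = √(2.85² + 0.4²) = 2.878
|j2.85 + 1.42| = √(2.85² + 1.42²) = 3.184
|H(j2.85)| = 1310 / (2.871 × 2.878 × 3.184) = 49.785
20 log₁₀(49.785) = 33.94 dB
∠(j2.85 + 0.35) = arctan(2.85/0.35) = 83.00°
∠(j2.85 + 0.4) = arctan(2.85/0.4) = 82.01°
∠(j2.85 + 1.42) = arctan(2.85/1.42) = 63.52°
∠H(j2.85) = − (83.00° + 82.01° + 63.52°) = -228.52°

|H| = 33.9 dB, ∠H = -228.5°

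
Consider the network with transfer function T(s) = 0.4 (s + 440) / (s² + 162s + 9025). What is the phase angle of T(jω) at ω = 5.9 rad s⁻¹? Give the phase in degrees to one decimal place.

∠(j5.9 + 440) = arctan(5.9/440) = 0.77°
∠[(j5.9)² + 162(j5.9) + 9025] = ∠[8990.2 + j955.8] = 6.07°
∠T(j5.9) = 0.77° − 6.07° = -5.30°

-5.3 deg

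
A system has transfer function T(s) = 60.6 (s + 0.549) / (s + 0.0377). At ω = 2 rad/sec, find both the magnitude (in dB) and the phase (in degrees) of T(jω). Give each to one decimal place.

|j2 + 0.549| = √(2² + 0.549²) = 2.074
|j2 + 0.0377| = √(2² + 0.0377²) = 2
|T(j2)| = 60.6 × 2.074 / 2 = 62.83
20 log₁₀(62.83) = 35.96 dB
∠(j2 + 0.549) = arctan(2/0.549) = 74.65°
∠(j2 + 0.0377) = arctan(2/0.0377) = 88.92°
∠T(j2) = 74.65° − 88.92° = -14.27°

|T| = 36.0 dB, ∠T = -14.3°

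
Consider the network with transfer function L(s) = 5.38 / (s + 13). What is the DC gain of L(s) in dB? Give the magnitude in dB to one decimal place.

L(0) = 5.38 / 13 = 0.41385
20 log₁₀(0.41385) = -7.66 dB

-7.7 dB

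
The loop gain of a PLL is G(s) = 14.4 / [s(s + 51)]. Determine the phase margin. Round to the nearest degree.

Gain crossover: |G(jω)| = 1 at ω ≈ 0.282 rad/s.
∠G(j0.282) = −90° − arctan(0.282/51) ≈ -90.32°
PM = 180° + (-90.32°) = 89.68°

90°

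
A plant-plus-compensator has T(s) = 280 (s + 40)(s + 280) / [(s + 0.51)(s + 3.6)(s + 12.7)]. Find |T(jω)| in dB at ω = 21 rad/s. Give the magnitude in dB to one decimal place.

|j21 + 40| = √(21² + 40²) = 45.18
|j21 + 280| = √(21² + 280²) = 280.8
|j21 + 0.51| = √(21² + 0.51²) = 21.01
|j21 + 3.6| = √(21² + 3.6²) = 21.31
|j21 + 12.7| = √(21² + 12.7²) = 24.54
|T(j21)| = 280 × 45.18 × 280.8 / (21.01 × 21.31 × 24.54) = 323.37
20 log₁₀(323.37) = 50.19 dB

50.2 dB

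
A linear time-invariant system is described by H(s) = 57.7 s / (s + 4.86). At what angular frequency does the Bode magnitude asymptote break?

4.86 rad/s

The single real pole at s = −4.86 gives a corner at ω = 4.86 rad/s.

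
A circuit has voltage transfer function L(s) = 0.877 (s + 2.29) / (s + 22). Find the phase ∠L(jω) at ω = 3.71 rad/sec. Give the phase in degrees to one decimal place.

48.7°

∠(j3.71 + 2.29) = arctan(3.71/2.29) = 58.32°
∠(j3.71 + 22) = arctan(3.71/22) = 9.57°
∠L(j3.71) = 58.32° − 9.57° = 48.74°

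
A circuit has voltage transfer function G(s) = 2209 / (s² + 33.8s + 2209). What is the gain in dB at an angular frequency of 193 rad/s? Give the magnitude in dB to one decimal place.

|(j193)² + 33.8(j193) + 2209| = |-35040 + j6523.4| = 3.564e+04
|G(j193)| = 2209 / 3.564e+04 = 0.061977
20 log₁₀(0.061977) = -24.16 dB

-24.2 dB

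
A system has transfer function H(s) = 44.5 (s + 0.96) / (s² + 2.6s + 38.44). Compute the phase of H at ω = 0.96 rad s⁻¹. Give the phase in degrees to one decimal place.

∠(j0.96 + 0.96) = arctan(0.96/0.96) = 45.00°
∠[(j0.96)² + 2.6(j0.96) + 38.44] = ∠[37.518 + j2.496] = 3.81°
∠H(j0.96) = 45.00° − 3.81° = 41.19°

41.2°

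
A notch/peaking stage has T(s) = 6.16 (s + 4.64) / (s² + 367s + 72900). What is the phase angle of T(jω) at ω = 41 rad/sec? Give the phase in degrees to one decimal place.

71.6°

∠(j41 + 4.64) = arctan(41/4.64) = 83.54°
∠[(j41)² + 367(j41) + 72900] = ∠[71219 + j15047] = 11.93°
∠T(j41) = 83.54° − 11.93° = 71.61°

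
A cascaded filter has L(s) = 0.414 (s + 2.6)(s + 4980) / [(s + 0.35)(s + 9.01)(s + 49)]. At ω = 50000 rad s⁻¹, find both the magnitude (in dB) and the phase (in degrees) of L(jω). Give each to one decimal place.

|j50000 + 2.6| = √(50000² + 2.6²) = 5e+04
|j50000 + 4980| = √(50000² + 4980²) = 5.025e+04
|j50000 + 0.35| = √(50000² + 0.35²) = 5e+04
|j50000 + 9.01| = √(50000² + 9.01²) = 5e+04
|j50000 + 49| = √(50000² + 49²) = 5e+04
|L(j50000)| = 0.414 × 5e+04 × 5.025e+04 / (5e+04 × 5e+04 × 5e+04) = 8.321e-06
20 log₁₀(8.321e-06) = -101.60 dB
∠(j50000 + 2.6) = arctan(50000/2.6) = 90.00°
∠(j50000 + 4980) = arctan(50000/4980) = 84.31°
∠(j50000 + 0.35) = arctan(50000/0.35) = 90.00°
∠(j50000 + 9.01) = arctan(50000/9.01) = 89.99°
∠(j50000 + 49) = arctan(50000/49) = 89.94°
∠L(j50000) = 90.00° + 84.31° − (90.00° + 89.99° + 89.94°) = -95.62°

|L| = -101.6 dB, ∠L = -95.6°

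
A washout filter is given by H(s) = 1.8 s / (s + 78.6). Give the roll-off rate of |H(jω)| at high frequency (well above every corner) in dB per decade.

With 1 zero and 1 pole, the high-frequency asymptotic slope is 20 × (1 − 1) = 0 dB/decade.

0 dB/decade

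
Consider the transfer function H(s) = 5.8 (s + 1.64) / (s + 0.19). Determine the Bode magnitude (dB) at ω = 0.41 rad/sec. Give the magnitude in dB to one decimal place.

|j0.41 + 1.64| = √(0.41² + 1.64²) = 1.69
|j0.41 + 0.19| = √(0.41² + 0.19²) = 0.4519
|H(j0.41)| = 5.8 × 1.69 / 0.4519 = 21.697
20 log₁₀(21.697) = 26.73 dB

26.7 dB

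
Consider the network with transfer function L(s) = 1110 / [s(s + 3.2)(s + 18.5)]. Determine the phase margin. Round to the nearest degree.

3°

Gain crossover: |L(jω)| = 1 at ω ≈ 7.15 rad/sec.
∠L(j7.15) = −90° − arctan(7.15/3.2) − arctan(7.15/18.5) ≈ -177.00°
PM = 180° + (-177.00°) = 3.00°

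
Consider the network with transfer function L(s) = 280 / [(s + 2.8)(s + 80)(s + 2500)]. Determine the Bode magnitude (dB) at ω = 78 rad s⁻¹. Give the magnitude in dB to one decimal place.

|j78 + 2.8| = √(78² + 2.8²) = 78.05
|j78 + 80| = √(78² + 80²) = 111.7
|j78 + 2500| = √(78² + 2500²) = 2501
|L(j78)| = 280 / (78.05 × 111.7 × 2501) = 1.2837e-05
20 log₁₀(1.2837e-05) = -97.83 dB

-97.8 dB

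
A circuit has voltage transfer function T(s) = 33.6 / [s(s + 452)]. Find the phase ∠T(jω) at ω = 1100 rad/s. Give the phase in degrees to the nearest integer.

∠(j1100 + 452) = arctan(1100/452) = 67.66°
∠(j1100) = 90.00°
∠T(j1100) = − (67.66° + 90.00°) = -157.66°

-158°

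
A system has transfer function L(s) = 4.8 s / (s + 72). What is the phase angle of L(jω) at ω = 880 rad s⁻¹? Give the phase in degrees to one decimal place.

∠(j880) = 90.00°
∠(j880 + 72) = arctan(880/72) = 85.32°
∠L(j880) = 90.00° − 85.32° = 4.68°

4.7°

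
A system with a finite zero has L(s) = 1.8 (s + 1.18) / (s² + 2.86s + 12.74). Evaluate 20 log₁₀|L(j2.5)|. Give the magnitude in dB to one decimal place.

|j2.5 + 1.18| = √(2.5² + 1.18²) = 2.764
|(j2.5)² + 2.86(j2.5) + 12.74| = |6.49 + j7.15| = 9.656
|L(j2.5)| = 1.8 × 2.764 / 9.656 = 0.51532
20 log₁₀(0.51532) = -5.76 dB

-5.8 dB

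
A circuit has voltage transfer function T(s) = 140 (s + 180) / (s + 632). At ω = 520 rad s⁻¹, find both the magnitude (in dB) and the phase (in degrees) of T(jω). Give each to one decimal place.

|j520 + 180| = √(520² + 180²) = 550.3
|j520 + 632| = √(520² + 632²) = 818.4
|T(j520)| = 140 × 550.3 / 818.4 = 94.129
20 log₁₀(94.129) = 39.47 dB
∠(j520 + 180) = arctan(520/180) = 70.91°
∠(j520 + 632) = arctan(520/632) = 39.45°
∠T(j520) = 70.91° − 39.45° = 31.46°

|T| = 39.5 dB, ∠T = 31.5°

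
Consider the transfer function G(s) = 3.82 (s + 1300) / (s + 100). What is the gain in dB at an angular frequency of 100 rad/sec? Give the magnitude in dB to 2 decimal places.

|j100 + 1300| = √(100² + 1300²) = 1304
|j100 + 100| = √(100² + 100²) = 141.4
|G(j100)| = 3.82 × 1304 / 141.4 = 35.219
20 log₁₀(35.219) = 30.935 dB

30.94 dB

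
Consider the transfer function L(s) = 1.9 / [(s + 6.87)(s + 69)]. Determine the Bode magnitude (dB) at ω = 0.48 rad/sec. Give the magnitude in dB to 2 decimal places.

|j0.48 + 6.87| = √(0.48² + 6.87²) = 6.887
|j0.48 + 69| = √(0.48² + 69²) = 69
|L(j0.48)| = 1.9 / (6.887 × 69) = 0.0039983
20 log₁₀(0.0039983) = -47.962 dB

-47.96 dB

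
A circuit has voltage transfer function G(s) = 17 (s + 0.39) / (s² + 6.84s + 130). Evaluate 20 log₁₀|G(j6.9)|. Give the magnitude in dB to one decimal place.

1.8 dB

|j6.9 + 0.39| = √(6.9² + 0.39²) = 6.911
|(j6.9)² + 6.84(j6.9) + 130| = |82.39 + j47.196| = 94.95
|G(j6.9)| = 17 × 6.911 / 94.95 = 1.2374
20 log₁₀(1.2374) = 1.85 dB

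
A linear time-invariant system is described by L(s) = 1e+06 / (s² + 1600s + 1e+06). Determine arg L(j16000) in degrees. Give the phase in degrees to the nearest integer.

∠[(j16000)² + 1600(j16000) + 1e+06] = ∠[-2.55e+08 + j2.56e+07] = 174.27°
∠L(j16000) = −174.27° = -174.27°

-174°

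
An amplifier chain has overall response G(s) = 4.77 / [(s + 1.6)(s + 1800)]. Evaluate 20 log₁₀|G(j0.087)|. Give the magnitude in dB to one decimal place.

|j0.087 + 1.6| = √(0.087² + 1.6²) = 1.602
|j0.087 + 1800| = √(0.087² + 1800²) = 1800
|G(j0.087)| = 4.77 / (1.602 × 1800) = 0.0016538
20 log₁₀(0.0016538) = -55.63 dB

-55.6 dB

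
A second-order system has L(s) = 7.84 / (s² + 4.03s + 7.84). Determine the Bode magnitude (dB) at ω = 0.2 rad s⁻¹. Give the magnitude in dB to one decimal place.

-0.0 dB

|(j0.2)² + 4.03(j0.2) + 7.84| = |7.8 + j0.806| = 7.842
|L(j0.2)| = 7.84 / 7.842 = 0.9998
20 log₁₀(0.9998) = -0.00 dB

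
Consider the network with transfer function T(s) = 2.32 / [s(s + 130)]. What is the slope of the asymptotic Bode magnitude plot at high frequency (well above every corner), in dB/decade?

-40 dB/decade

With 0 zeros and 2 poles, the high-frequency asymptotic slope is 20 × (0 − 2) = -40 dB/decade.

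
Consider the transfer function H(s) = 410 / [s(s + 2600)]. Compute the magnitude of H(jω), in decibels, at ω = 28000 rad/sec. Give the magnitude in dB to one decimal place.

-125.7 dB

|j28000 + 2600| = √(28000² + 2600²) = 2.812e+04
|j28000| = 2.8e+04
|H(j28000)| = 410 / (2.812e+04 × 2.8e+04) = 5.2072e-07
20 log₁₀(5.2072e-07) = -125.67 dB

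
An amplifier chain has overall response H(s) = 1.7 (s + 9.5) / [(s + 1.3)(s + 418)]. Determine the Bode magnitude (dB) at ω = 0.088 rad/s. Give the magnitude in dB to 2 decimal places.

|j0.088 + 9.5| = √(0.088² + 9.5²) = 9.5
|j0.088 + 1.3| = √(0.088² + 1.3²) = 1.303
|j0.088 + 418| = √(0.088² + 418²) = 418
|H(j0.088)| = 1.7 × 9.5 / (1.303 × 418) = 0.029654
20 log₁₀(0.029654) = -30.558 dB

-30.56 dB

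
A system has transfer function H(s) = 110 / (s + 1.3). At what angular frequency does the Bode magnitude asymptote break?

The single real pole at s = −1.3 gives a corner at ω = 1.3 rad s⁻¹.

1.3 rad s⁻¹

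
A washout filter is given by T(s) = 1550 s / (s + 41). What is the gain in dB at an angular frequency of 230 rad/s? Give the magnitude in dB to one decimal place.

63.7 dB

|j230| = 230
|j230 + 41| = √(230² + 41²) = 233.6
|T(j230)| = 1550 × 230 / 233.6 = 1525.9
20 log₁₀(1525.9) = 63.67 dB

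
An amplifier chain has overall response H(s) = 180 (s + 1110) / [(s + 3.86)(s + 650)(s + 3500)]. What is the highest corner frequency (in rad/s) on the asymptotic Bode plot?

3500 rad/s

Break frequencies occur at each pole and zero magnitude: 3.86 rad/s, 650 rad/s, 1110 rad/s, 3500 rad/s.
The highest is 3500 rad/s.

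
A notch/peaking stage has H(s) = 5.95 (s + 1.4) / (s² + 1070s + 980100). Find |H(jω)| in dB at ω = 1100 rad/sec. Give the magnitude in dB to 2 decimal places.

|j1100 + 1.4| = √(1100² + 1.4²) = 1100
|(j1100)² + 1070(j1100) + 980100| = |-2.299e+05 + j1.177e+06| = 1.199e+06
|H(j1100)| = 5.95 × 1100 / 1.199e+06 = 0.0054576
20 log₁₀(0.0054576) = -45.260 dB

-45.26 dB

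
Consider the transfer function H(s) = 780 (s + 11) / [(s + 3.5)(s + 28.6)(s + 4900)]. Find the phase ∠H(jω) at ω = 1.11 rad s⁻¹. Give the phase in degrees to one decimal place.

∠(j1.11 + 11) = arctan(1.11/11) = 5.76°
∠(j1.11 + 3.5) = arctan(1.11/3.5) = 17.60°
∠(j1.11 + 28.6) = arctan(1.11/28.6) = 2.22°
∠(j1.11 + 4900) = arctan(1.11/4900) = 0.01°
∠H(j1.11) = 5.76° − (17.60° + 2.22° + 0.01°) = -14.07°

-14.1°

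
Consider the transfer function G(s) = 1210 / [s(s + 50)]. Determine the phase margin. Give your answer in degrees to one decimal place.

66.1°

Gain crossover: |G(jω)| = 1 at ω ≈ 22.1 rad/sec.
∠G(j22.1) = −90° − arctan(22.1/50) ≈ -113.87°
PM = 180° + (-113.87°) = 66.13°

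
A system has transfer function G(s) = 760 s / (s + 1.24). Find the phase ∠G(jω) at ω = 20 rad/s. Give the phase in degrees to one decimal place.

3.5°

∠(j20) = 90.00°
∠(j20 + 1.24) = arctan(20/1.24) = 86.45°
∠G(j20) = 90.00° − 86.45° = 3.55°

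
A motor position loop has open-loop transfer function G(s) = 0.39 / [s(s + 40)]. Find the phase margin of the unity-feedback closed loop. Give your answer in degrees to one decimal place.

90.0°

Gain crossover: |G(jω)| = 1 at ω ≈ 0.00975 rad/s.
∠G(j0.00975) = −90° − arctan(0.00975/40) ≈ -90.01°
PM = 180° + (-90.01°) = 89.99°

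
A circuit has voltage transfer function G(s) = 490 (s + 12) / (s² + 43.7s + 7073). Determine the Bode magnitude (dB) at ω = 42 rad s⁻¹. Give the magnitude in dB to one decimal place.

|j42 + 12| = √(42² + 12²) = 43.68
|(j42)² + 43.7(j42) + 7073| = |5309 + j1835.4| = 5617
|G(j42)| = 490 × 43.68 / 5617 = 3.8103
20 log₁₀(3.8103) = 11.62 dB

11.6 dB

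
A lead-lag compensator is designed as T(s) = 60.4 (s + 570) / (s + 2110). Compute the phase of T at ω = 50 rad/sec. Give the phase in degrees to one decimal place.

3.7 deg

∠(j50 + 570) = arctan(50/570) = 5.01°
∠(j50 + 2110) = arctan(50/2110) = 1.36°
∠T(j50) = 5.01° − 1.36° = 3.66°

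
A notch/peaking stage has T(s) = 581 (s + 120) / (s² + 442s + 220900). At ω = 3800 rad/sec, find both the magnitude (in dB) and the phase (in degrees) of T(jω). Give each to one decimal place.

|T| = -16.2 dB, ∠T = -85.1 deg

|j3800 + 120| = √(3800² + 120²) = 3802
|(j3800)² + 442(j3800) + 220900| = |-1.4219e+07 + j1.6796e+06| = 1.432e+07
|T(j3800)| = 581 × 3802 / 1.432e+07 = 0.15427
20 log₁₀(0.15427) = -16.23 dB
∠(j3800 + 120) = arctan(3800/120) = 88.19°
∠[(j3800)² + 442(j3800) + 220900] = ∠[-1.4219e+07 + j1.6796e+06] = 173.26°
∠T(j3800) = 88.19° − 173.26° = -85.07°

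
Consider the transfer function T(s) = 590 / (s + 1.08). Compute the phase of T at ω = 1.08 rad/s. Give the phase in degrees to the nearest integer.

-45°

∠(j1.08 + 1.08) = arctan(1.08/1.08) = 45.00°
∠T(j1.08) = −45.00° = -45.00°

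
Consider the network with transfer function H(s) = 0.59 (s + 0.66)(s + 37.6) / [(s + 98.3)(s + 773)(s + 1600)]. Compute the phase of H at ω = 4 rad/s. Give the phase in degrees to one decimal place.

83.9°

∠(j4 + 0.66) = arctan(4/0.66) = 80.63°
∠(j4 + 37.6) = arctan(4/37.6) = 6.07°
∠(j4 + 98.3) = arctan(4/98.3) = 2.33°
∠(j4 + 773) = arctan(4/773) = 0.30°
∠(j4 + 1600) = arctan(4/1600) = 0.14°
∠H(j4) = 80.63° + 6.07° − (2.33° + 0.30° + 0.14°) = 83.93°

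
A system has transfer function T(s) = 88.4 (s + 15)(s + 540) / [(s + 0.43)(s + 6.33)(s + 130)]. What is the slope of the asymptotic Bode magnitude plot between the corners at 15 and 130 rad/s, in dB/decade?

-20 dB/decade

In this band the factors already past their corner are: zero at 15, pole at 0.43, pole at 6.33; net slope = -20 dB/decade.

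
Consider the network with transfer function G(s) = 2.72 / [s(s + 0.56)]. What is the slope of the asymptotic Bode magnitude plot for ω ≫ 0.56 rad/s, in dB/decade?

-40 dB/decade

With 0 zeros and 2 poles, the high-frequency asymptotic slope is 20 × (0 − 2) = -40 dB/decade.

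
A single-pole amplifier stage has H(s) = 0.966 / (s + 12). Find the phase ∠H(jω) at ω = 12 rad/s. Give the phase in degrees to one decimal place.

∠(j12 + 12) = arctan(12/12) = 45.00°
∠H(j12) = −45.00° = -45.00°

-45.0 deg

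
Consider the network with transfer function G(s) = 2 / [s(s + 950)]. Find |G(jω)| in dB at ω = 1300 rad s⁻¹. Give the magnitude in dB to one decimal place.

-120.4 dB

|j1300 + 950| = √(1300² + 950²) = 1610
|j1300| = 1300
|G(j1300)| = 2 / (1610 × 1300) = 9.5549e-07
20 log₁₀(9.5549e-07) = -120.40 dB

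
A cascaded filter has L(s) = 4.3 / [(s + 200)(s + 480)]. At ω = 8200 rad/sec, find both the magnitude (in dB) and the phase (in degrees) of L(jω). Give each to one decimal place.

|j8200 + 200| = √(8200² + 200²) = 8202
|j8200 + 480| = √(8200² + 480²) = 8214
|L(j8200)| = 4.3 / (8202 × 8214) = 6.3822e-08
20 log₁₀(6.3822e-08) = -143.90 dB
∠(j8200 + 200) = arctan(8200/200) = 88.60°
∠(j8200 + 480) = arctan(8200/480) = 86.65°
∠L(j8200) = − (88.60° + 86.65°) = -175.25°

|L| = -143.9 dB, ∠L = -175.3°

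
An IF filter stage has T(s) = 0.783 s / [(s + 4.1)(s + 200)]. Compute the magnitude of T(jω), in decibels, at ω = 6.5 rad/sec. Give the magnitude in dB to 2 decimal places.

-49.60 dB

|j6.5| = 6.5
|j6.5 + 4.1| = √(6.5² + 4.1²) = 7.685
|j6.5 + 200| = √(6.5² + 200²) = 200.1
|T(j6.5)| = 0.783 × 6.5 / (7.685 × 200.1) = 0.0033096
20 log₁₀(0.0033096) = -49.605 dB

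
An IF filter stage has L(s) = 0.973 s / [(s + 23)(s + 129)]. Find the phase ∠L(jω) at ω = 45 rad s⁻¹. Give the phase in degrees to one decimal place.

7.8°

∠(j45) = 90.00°
∠(j45 + 23) = arctan(45/23) = 62.93°
∠(j45 + 129) = arctan(45/129) = 19.23°
∠L(j45) = 90.00° − (62.93° + 19.23°) = 7.84°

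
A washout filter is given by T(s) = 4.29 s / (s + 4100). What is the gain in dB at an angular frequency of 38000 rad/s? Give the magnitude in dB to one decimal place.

|j38000| = 3.8e+04
|j38000 + 4100| = √(38000² + 4100²) = 3.822e+04
|T(j38000)| = 4.29 × 3.8e+04 / 3.822e+04 = 4.2652
20 log₁₀(4.2652) = 12.60 dB

12.6 dB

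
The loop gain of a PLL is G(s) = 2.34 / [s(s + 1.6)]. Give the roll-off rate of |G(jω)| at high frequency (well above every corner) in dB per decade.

-40 dB/decade

With 0 zeros and 2 poles, the high-frequency asymptotic slope is 20 × (0 − 2) = -40 dB/decade.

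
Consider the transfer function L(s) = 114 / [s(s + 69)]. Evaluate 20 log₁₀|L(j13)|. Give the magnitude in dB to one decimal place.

|j13 + 69| = √(13² + 69²) = 70.21
|j13| = 13
|L(j13)| = 114 / (70.21 × 13) = 0.12489
20 log₁₀(0.12489) = -18.07 dB

-18.1 dB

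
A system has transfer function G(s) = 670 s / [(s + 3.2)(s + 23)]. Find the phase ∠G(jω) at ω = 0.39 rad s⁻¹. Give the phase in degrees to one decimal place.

∠(j0.39) = 90.00°
∠(j0.39 + 3.2) = arctan(0.39/3.2) = 6.95°
∠(j0.39 + 23) = arctan(0.39/23) = 0.97°
∠G(j0.39) = 90.00° − (6.95° + 0.97°) = 82.08°

82.1°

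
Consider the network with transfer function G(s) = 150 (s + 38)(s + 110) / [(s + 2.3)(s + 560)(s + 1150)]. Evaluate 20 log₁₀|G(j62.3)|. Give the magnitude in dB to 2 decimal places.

-29.32 dB

|j62.3 + 38| = √(62.3² + 38²) = 72.97
|j62.3 + 110| = √(62.3² + 110²) = 126.4
|j62.3 + 2.3| = √(62.3² + 2.3²) = 62.34
|j62.3 + 560| = √(62.3² + 560²) = 563.5
|j62.3 + 1150| = √(62.3² + 1150²) = 1152
|G(j62.3)| = 150 × 72.97 × 126.4 / (62.34 × 563.5 × 1152) = 0.034205
20 log₁₀(0.034205) = -29.318 dB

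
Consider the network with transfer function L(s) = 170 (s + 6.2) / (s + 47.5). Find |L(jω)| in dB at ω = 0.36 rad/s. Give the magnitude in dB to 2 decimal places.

26.94 dB

|j0.36 + 6.2| = √(0.36² + 6.2²) = 6.21
|j0.36 + 47.5| = √(0.36² + 47.5²) = 47.5
|L(j0.36)| = 170 × 6.21 / 47.5 = 22.226
20 log₁₀(22.226) = 26.937 dB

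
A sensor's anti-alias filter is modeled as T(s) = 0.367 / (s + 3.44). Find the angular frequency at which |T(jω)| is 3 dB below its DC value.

For a single-pole low-pass, the −3 dB point is at the pole: ω = 3.44 rad s⁻¹.

3.44 rad s⁻¹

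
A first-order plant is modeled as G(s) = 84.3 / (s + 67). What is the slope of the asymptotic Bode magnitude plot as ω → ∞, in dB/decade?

With 0 zeros and 1 pole, the high-frequency asymptotic slope is 20 × (0 − 1) = -20 dB/decade.

-20 dB/decade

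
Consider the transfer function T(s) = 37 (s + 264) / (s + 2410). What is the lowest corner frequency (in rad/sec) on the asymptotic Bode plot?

Break frequencies occur at each pole and zero magnitude: 264 rad/sec, 2410 rad/sec.
The lowest is 264 rad/sec.

264 rad/sec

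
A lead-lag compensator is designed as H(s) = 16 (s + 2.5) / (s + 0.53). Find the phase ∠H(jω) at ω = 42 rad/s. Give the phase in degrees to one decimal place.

-2.7°

∠(j42 + 2.5) = arctan(42/2.5) = 86.59°
∠(j42 + 0.53) = arctan(42/0.53) = 89.28°
∠H(j42) = 86.59° − 89.28° = -2.68°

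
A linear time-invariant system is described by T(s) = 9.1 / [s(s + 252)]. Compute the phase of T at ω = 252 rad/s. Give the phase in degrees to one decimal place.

∠(j252 + 252) = arctan(252/252) = 45.00°
∠(j252) = 90.00°
∠T(j252) = − (45.00° + 90.00°) = -135.00°

-135.0 deg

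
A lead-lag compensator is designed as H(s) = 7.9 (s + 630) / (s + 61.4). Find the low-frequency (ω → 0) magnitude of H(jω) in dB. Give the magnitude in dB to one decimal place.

H(0) = 7.9 × 630 / 61.4 = 81.059
20 log₁₀(81.059) = 38.18 dB

38.2 dB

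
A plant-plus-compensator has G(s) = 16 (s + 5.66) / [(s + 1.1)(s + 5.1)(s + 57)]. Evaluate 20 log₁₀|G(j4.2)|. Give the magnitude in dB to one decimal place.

|j4.2 + 5.66| = √(4.2² + 5.66²) = 7.048
|j4.2 + 1.1| = √(4.2² + 1.1²) = 4.342
|j4.2 + 5.1| = √(4.2² + 5.1²) = 6.607
|j4.2 + 57| = √(4.2² + 57²) = 57.15
|G(j4.2)| = 16 × 7.048 / (4.342 × 6.607 × 57.15) = 0.068785
20 log₁₀(0.068785) = -23.25 dB

-23.3 dB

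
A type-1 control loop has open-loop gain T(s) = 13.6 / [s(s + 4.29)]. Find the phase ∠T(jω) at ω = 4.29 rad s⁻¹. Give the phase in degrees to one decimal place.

-135.0°

∠(j4.29 + 4.29) = arctan(4.29/4.29) = 45.00°
∠(j4.29) = 90.00°
∠T(j4.29) = − (45.00° + 90.00°) = -135.00°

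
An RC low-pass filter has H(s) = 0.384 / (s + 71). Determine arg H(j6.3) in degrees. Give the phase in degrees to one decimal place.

∠(j6.3 + 71) = arctan(6.3/71) = 5.07°
∠H(j6.3) = −5.07° = -5.07°

-5.1°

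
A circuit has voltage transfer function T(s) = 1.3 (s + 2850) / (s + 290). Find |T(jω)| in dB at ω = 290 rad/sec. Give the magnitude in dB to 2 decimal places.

|j290 + 2850| = √(290² + 2850²) = 2865
|j290 + 290| = √(290² + 290²) = 410.1
|T(j290)| = 1.3 × 2865 / 410.1 = 9.0805
20 log₁₀(9.0805) = 19.162 dB

19.16 dB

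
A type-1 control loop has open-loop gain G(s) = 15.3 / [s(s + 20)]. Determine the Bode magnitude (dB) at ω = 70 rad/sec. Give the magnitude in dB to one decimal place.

-50.5 dB

|j70 + 20| = √(70² + 20²) = 72.8
|j70| = 70
|G(j70)| = 15.3 / (72.8 × 70) = 0.0030023
20 log₁₀(0.0030023) = -50.45 dB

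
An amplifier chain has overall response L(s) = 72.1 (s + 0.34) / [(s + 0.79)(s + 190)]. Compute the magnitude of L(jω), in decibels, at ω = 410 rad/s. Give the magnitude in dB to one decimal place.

-15.9 dB

|j410 + 0.34| = √(410² + 0.34²) = 410
|j410 + 0.79| = √(410² + 0.79²) = 410
|j410 + 190| = √(410² + 190²) = 451.9
|L(j410)| = 72.1 × 410 / (410 × 451.9) = 0.15955
20 log₁₀(0.15955) = -15.94 dB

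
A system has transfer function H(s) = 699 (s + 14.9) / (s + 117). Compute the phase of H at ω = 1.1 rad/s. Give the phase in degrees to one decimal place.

3.7°

∠(j1.1 + 14.9) = arctan(1.1/14.9) = 4.22°
∠(j1.1 + 117) = arctan(1.1/117) = 0.54°
∠H(j1.1) = 4.22° − 0.54° = 3.68°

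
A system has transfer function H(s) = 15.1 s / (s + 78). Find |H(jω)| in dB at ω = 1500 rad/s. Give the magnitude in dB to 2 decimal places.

23.57 dB

|j1500| = 1500
|j1500 + 78| = √(1500² + 78²) = 1502
|H(j1500)| = 15.1 × 1500 / 1502 = 15.08
20 log₁₀(15.08) = 23.568 dB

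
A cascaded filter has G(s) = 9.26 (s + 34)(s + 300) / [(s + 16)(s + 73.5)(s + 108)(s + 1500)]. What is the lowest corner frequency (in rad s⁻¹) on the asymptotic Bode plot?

Break frequencies occur at each pole and zero magnitude: 16 rad s⁻¹, 34 rad s⁻¹, 73.5 rad s⁻¹, 108 rad s⁻¹, 300 rad s⁻¹, 1500 rad s⁻¹.
The lowest is 16 rad s⁻¹.

16 rad s⁻¹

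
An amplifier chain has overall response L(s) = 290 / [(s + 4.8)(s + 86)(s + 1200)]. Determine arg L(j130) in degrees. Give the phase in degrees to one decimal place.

-150.6°

∠(j130 + 4.8) = arctan(130/4.8) = 87.89°
∠(j130 + 86) = arctan(130/86) = 56.51°
∠(j130 + 1200) = arctan(130/1200) = 6.18°
∠L(j130) = − (87.89° + 56.51° + 6.18°) = -150.58°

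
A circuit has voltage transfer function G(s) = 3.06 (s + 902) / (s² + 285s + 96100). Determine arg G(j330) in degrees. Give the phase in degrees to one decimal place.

-77.7°

∠(j330 + 902) = arctan(330/902) = 20.10°
∠[(j330)² + 285(j330) + 96100] = ∠[-12800 + j94050] = 97.75°
∠G(j330) = 20.10° − 97.75° = -77.65°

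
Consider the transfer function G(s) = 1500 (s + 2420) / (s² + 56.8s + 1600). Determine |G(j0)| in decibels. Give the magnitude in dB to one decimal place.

67.1 dB

G(0) = 1500 × 2420 / 1600 = 2268.8
20 log₁₀(2268.8) = 67.12 dB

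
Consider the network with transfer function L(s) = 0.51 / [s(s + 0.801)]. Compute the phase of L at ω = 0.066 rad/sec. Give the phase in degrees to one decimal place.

-94.7°

∠(j0.066 + 0.801) = arctan(0.066/0.801) = 4.71°
∠(j0.066) = 90.00°
∠L(j0.066) = − (4.71° + 90.00°) = -94.71°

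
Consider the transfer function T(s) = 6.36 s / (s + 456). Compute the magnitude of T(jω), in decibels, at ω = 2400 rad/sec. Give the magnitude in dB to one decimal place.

|j2400| = 2400
|j2400 + 456| = √(2400² + 456²) = 2443
|T(j2400)| = 6.36 × 2400 / 2443 = 6.2482
20 log₁₀(6.2482) = 15.92 dB

15.9 dB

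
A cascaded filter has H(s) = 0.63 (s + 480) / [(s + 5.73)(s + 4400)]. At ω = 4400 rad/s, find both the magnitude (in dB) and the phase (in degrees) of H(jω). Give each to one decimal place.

|j4400 + 480| = √(4400² + 480²) = 4426
|j4400 + 5.73| = √(4400² + 5.73²) = 4400
|j4400 + 4400| = √(4400² + 4400²) = 6223
|H(j4400)| = 0.63 × 4426 / (4400 × 6223) = 0.00010185
20 log₁₀(0.00010185) = -79.84 dB
∠(j4400 + 480) = arctan(4400/480) = 83.77°
∠(j4400 + 5.73) = arctan(4400/5.73) = 89.93°
∠(j4400 + 4400) = arctan(4400/4400) = 45.00°
∠H(j4400) = 83.77° − (89.93° + 45.00°) = -51.15°

|H| = -79.8 dB, ∠H = -51.2°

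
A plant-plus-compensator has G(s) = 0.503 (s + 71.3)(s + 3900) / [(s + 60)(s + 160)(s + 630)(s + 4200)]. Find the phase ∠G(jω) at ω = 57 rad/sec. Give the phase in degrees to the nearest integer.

∠(j57 + 71.3) = arctan(57/71.3) = 38.64°
∠(j57 + 3900) = arctan(57/3900) = 0.84°
∠(j57 + 60) = arctan(57/60) = 43.53°
∠(j57 + 160) = arctan(57/160) = 19.61°
∠(j57 + 630) = arctan(57/630) = 5.17°
∠(j57 + 4200) = arctan(57/4200) = 0.78°
∠G(j57) = 38.64° + 0.84° − (43.53° + 19.61° + 5.17° + 0.78°) = -29.61°

-30°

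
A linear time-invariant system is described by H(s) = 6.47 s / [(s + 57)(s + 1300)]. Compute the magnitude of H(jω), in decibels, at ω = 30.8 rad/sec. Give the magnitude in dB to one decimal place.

-52.5 dB

|j30.8| = 30.8
|j30.8 + 57| = √(30.8² + 57²) = 64.79
|j30.8 + 1300| = √(30.8² + 1300²) = 1300
|H(j30.8)| = 6.47 × 30.8 / (64.79 × 1300) = 0.0023653
20 log₁₀(0.0023653) = -52.52 dB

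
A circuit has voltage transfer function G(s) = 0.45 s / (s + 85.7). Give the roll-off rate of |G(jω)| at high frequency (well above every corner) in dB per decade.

With 1 zero and 1 pole, the high-frequency asymptotic slope is 20 × (1 − 1) = 0 dB/decade.

0 dB/decade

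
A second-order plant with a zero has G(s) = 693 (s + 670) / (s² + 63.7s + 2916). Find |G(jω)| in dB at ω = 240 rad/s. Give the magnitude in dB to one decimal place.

|j240 + 670| = √(240² + 670²) = 711.7
|(j240)² + 63.7(j240) + 2916| = |-54684 + j15288| = 5.678e+04
|G(j240)| = 693 × 711.7 / 5.678e+04 = 8.686
20 log₁₀(8.686) = 18.78 dB

18.8 dB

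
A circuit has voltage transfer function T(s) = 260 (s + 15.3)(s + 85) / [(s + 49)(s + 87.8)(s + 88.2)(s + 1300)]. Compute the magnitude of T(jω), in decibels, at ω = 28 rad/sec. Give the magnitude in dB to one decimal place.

|j28 + 15.3| = √(28² + 15.3²) = 31.91
|j28 + 85| = √(28² + 85²) = 89.49
|j28 + 49| = √(28² + 49²) = 56.44
|j28 + 87.8| = √(28² + 87.8²) = 92.16
|j28 + 88.2| = √(28² + 88.2²) = 92.54
|j28 + 1300| = √(28² + 1300²) = 1300
|T(j28)| = 260 × 31.91 × 89.49 / (56.44 × 92.16 × 92.54 × 1300) = 0.0011863
20 log₁₀(0.0011863) = -58.52 dB

-58.5 dB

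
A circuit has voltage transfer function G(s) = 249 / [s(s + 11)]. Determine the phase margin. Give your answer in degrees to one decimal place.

38.2 deg

Gain crossover: |G(jω)| = 1 at ω ≈ 14 rad/s.
∠G(j14) = −90° − arctan(14/11) ≈ -141.82°
PM = 180° + (-141.82°) = 38.18°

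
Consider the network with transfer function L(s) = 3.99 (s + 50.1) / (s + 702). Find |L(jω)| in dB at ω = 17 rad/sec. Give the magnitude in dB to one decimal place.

-10.4 dB

|j17 + 50.1| = √(17² + 50.1²) = 52.91
|j17 + 702| = √(17² + 702²) = 702.2
|L(j17)| = 3.99 × 52.91 / 702.2 = 0.30062
20 log₁₀(0.30062) = -10.44 dB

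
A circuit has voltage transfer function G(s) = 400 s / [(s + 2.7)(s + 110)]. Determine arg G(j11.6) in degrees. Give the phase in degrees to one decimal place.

∠(j11.6) = 90.00°
∠(j11.6 + 2.7) = arctan(11.6/2.7) = 76.90°
∠(j11.6 + 110) = arctan(11.6/110) = 6.02°
∠G(j11.6) = 90.00° − (76.90° + 6.02°) = 7.08°

7.1°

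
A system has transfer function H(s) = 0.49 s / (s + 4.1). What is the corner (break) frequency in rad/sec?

The single real pole at s = −4.1 gives a corner at ω = 4.1 rad/sec.

4.1 rad/sec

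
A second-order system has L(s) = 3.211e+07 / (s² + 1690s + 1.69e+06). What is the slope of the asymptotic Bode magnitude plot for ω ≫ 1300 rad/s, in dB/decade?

-40 dB/decade

With 0 zeros and 2 poles, the high-frequency asymptotic slope is 20 × (0 − 2) = -40 dB/decade.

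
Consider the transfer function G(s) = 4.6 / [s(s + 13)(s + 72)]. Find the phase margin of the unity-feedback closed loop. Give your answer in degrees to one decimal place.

90.0 deg

Gain crossover: |G(jω)| = 1 at ω ≈ 0.00491 rad/sec.
∠G(j0.00491) = −90° − arctan(0.00491/13) − arctan(0.00491/72) ≈ -90.03°
PM = 180° + (-90.03°) = 89.97°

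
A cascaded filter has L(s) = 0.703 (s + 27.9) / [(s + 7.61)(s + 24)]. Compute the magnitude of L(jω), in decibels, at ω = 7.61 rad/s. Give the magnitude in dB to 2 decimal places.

|j7.61 + 27.9| = √(7.61² + 27.9²) = 28.92
|j7.61 + 7.61| = √(7.61² + 7.61²) = 10.76
|j7.61 + 24| = √(7.61² + 24²) = 25.18
|L(j7.61)| = 0.703 × 28.92 / (10.76 × 25.18) = 0.075029
20 log₁₀(0.075029) = -22.495 dB

-22.50 dB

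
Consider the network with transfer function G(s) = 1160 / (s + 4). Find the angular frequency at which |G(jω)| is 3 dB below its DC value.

4 rad s⁻¹

For a single-pole low-pass, the −3 dB point is at the pole: ω = 4 rad s⁻¹.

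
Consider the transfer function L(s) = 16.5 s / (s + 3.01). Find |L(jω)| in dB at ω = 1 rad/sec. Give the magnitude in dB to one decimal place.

|j1| = 1
|j1 + 3.01| = √(1² + 3.01²) = 3.172
|L(j1)| = 16.5 × 1 / 3.172 = 5.2021
20 log₁₀(5.2021) = 14.32 dB

14.3 dB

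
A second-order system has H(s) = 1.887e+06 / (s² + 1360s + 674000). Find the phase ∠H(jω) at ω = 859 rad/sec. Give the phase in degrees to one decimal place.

-93.1°

∠[(j859)² + 1360(j859) + 674000] = ∠[-63881 + j1.1682e+06] = 93.13°
∠H(j859) = −93.13° = -93.13°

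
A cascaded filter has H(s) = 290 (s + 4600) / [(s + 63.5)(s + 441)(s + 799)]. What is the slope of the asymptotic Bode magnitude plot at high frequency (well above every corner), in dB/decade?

-40 dB/decade

With 1 zero and 3 poles, the high-frequency asymptotic slope is 20 × (1 − 3) = -40 dB/decade.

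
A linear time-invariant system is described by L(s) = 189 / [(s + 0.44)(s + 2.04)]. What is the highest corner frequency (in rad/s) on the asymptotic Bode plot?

Break frequencies occur at each pole and zero magnitude: 0.44 rad/s, 2.04 rad/s.
The highest is 2.04 rad/s.

2.04 rad/s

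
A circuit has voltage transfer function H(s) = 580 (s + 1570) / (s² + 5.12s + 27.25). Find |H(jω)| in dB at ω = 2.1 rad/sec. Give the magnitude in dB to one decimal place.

91.1 dB

|j2.1 + 1570| = √(2.1² + 1570²) = 1570
|(j2.1)² + 5.12(j2.1) + 27.25| = |22.84 + j10.752| = 25.24
|H(j2.1)| = 580 × 1570 / 25.24 = 36072
20 log₁₀(36072) = 91.14 dB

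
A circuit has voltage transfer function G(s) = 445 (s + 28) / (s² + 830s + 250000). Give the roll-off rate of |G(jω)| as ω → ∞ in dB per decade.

With 1 zero and 2 poles, the high-frequency asymptotic slope is 20 × (1 − 2) = -20 dB/decade.

-20 dB/decade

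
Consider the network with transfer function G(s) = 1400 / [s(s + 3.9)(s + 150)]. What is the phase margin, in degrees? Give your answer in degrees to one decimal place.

60.8 deg

Gain crossover: |G(jω)| = 1 at ω ≈ 2.11 rad/s.
∠G(j2.11) = −90° − arctan(2.11/3.9) − arctan(2.11/150) ≈ -119.17°
PM = 180° + (-119.17°) = 60.83°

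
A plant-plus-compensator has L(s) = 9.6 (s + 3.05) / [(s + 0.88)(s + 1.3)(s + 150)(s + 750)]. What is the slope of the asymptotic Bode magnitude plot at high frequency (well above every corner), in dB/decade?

With 1 zero and 4 poles, the high-frequency asymptotic slope is 20 × (1 − 4) = -60 dB/decade.

-60 dB/decade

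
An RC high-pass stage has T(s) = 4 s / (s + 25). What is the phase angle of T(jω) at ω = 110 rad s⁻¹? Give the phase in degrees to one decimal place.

∠(j110) = 90.00°
∠(j110 + 25) = arctan(110/25) = 77.20°
∠T(j110) = 90.00° − 77.20° = 12.80°

12.8°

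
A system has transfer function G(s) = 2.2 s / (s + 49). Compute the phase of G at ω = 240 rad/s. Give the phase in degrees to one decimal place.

11.5 deg

∠(j240) = 90.00°
∠(j240 + 49) = arctan(240/49) = 78.46°
∠G(j240) = 90.00° − 78.46° = 11.54°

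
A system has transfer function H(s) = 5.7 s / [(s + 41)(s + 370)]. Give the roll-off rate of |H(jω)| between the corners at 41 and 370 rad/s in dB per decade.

0 dB/decade

In this band the factors already past their corner are: 1 differentiator zero, pole at 41; net slope = 0 dB/decade.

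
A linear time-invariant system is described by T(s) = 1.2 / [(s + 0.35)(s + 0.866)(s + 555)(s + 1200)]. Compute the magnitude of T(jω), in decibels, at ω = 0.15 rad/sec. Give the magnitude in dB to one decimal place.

-105.4 dB

|j0.15 + 0.35| = √(0.15² + 0.35²) = 0.3808
|j0.15 + 0.866| = √(0.15² + 0.866²) = 0.8789
|j0.15 + 555| = √(0.15² + 555²) = 555
|j0.15 + 1200| = √(0.15² + 1200²) = 1200
|T(j0.15)| = 1.2 / (0.3808 × 0.8789 × 555 × 1200) = 5.3838e-06
20 log₁₀(5.3838e-06) = -105.38 dB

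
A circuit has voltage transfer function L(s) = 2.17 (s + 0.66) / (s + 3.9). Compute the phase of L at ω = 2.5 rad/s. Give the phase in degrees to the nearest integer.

43°

∠(j2.5 + 0.66) = arctan(2.5/0.66) = 75.21°
∠(j2.5 + 3.9) = arctan(2.5/3.9) = 32.66°
∠L(j2.5) = 75.21° − 32.66° = 42.55°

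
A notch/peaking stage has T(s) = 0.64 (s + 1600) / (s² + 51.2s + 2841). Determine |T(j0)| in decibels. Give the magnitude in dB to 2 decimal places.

-8.86 dB

T(0) = 0.64 × 1600 / 2841 = 0.36044
20 log₁₀(0.36044) = -8.863 dB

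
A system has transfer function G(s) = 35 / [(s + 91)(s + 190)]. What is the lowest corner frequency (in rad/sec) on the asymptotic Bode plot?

91 rad/sec

Break frequencies occur at each pole and zero magnitude: 91 rad/sec, 190 rad/sec.
The lowest is 91 rad/sec.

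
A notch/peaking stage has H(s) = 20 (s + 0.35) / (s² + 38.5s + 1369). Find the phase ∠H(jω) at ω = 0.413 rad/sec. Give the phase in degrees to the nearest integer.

∠(j0.413 + 0.35) = arctan(0.413/0.35) = 49.72°
∠[(j0.413)² + 38.5(j0.413) + 1369] = ∠[1368.8 + j15.9] = 0.67°
∠H(j0.413) = 49.72° − 0.67° = 49.05°

49 deg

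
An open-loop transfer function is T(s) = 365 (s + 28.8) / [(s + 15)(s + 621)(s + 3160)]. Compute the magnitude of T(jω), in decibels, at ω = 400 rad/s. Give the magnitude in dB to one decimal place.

-76.2 dB

|j400 + 28.8| = √(400² + 28.8²) = 401
|j400 + 15| = √(400² + 15²) = 400.3
|j400 + 621| = √(400² + 621²) = 738.7
|j400 + 3160| = √(400² + 3160²) = 3185
|T(j400)| = 365 × 401 / (400.3 × 738.7 × 3185) = 0.00015542
20 log₁₀(0.00015542) = -76.17 dB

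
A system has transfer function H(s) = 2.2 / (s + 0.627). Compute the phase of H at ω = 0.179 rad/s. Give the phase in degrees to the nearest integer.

-16 deg

∠(j0.179 + 0.627) = arctan(0.179/0.627) = 15.93°
∠H(j0.179) = −15.93° = -15.93°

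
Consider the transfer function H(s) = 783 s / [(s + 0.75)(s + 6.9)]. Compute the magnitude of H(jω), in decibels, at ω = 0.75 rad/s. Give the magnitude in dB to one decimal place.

38.0 dB

|j0.75| = 0.75
|j0.75 + 0.75| = √(0.75² + 0.75²) = 1.061
|j0.75 + 6.9| = √(0.75² + 6.9²) = 6.941
|H(j0.75)| = 783 × 0.75 / (1.061 × 6.941) = 79.771
20 log₁₀(79.771) = 38.04 dB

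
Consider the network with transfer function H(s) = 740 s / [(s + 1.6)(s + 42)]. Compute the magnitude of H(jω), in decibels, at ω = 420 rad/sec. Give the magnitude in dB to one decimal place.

|j420| = 420
|j420 + 1.6| = √(420² + 1.6²) = 420
|j420 + 42| = √(420² + 42²) = 422.1
|H(j420)| = 740 × 420 / (420 × 422.1) = 1.7531
20 log₁₀(1.7531) = 4.88 dB

4.9 dB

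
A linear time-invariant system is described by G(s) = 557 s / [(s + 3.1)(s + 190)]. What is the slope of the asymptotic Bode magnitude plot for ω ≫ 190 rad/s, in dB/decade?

-20 dB/decade

With 1 zero and 2 poles, the high-frequency asymptotic slope is 20 × (1 − 2) = -20 dB/decade.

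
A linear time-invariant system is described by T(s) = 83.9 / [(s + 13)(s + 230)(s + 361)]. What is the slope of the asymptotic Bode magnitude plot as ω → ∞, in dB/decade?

With 0 zeros and 3 poles, the high-frequency asymptotic slope is 20 × (0 − 3) = -60 dB/decade.

-60 dB/decade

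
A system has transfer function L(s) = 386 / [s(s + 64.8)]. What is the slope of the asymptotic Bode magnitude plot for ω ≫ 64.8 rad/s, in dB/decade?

-40 dB/decade

With 0 zeros and 2 poles, the high-frequency asymptotic slope is 20 × (0 − 2) = -40 dB/decade.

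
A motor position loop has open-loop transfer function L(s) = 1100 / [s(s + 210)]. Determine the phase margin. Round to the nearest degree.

89°

Gain crossover: |L(jω)| = 1 at ω ≈ 5.24 rad/s.
∠L(j5.24) = −90° − arctan(5.24/210) ≈ -91.43°
PM = 180° + (-91.43°) = 88.57°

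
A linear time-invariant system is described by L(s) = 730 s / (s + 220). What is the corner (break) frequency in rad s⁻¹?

220 rad s⁻¹

The single real pole at s = −220 gives a corner at ω = 220 rad s⁻¹.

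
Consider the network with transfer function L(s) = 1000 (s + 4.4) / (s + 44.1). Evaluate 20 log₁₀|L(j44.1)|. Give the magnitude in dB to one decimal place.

57.0 dB

|j44.1 + 4.4| = √(44.1² + 4.4²) = 44.32
|j44.1 + 44.1| = √(44.1² + 44.1²) = 62.37
|L(j44.1)| = 1000 × 44.32 / 62.37 = 710.62
20 log₁₀(710.62) = 57.03 dB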